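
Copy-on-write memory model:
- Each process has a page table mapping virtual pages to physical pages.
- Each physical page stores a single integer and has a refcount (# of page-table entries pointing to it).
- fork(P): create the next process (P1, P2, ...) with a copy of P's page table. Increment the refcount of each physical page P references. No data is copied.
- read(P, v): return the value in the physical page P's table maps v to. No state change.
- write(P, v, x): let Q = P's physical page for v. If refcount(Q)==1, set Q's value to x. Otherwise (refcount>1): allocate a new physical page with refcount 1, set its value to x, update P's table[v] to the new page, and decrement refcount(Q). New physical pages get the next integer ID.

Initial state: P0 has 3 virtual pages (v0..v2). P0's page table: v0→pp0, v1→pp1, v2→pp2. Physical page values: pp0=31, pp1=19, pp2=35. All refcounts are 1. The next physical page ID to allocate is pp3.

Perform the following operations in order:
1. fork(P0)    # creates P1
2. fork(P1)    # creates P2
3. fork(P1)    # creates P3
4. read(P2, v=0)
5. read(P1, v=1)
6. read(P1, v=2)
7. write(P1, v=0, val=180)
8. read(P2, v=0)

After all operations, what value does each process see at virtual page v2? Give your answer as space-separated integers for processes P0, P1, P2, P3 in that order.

Op 1: fork(P0) -> P1. 3 ppages; refcounts: pp0:2 pp1:2 pp2:2
Op 2: fork(P1) -> P2. 3 ppages; refcounts: pp0:3 pp1:3 pp2:3
Op 3: fork(P1) -> P3. 3 ppages; refcounts: pp0:4 pp1:4 pp2:4
Op 4: read(P2, v0) -> 31. No state change.
Op 5: read(P1, v1) -> 19. No state change.
Op 6: read(P1, v2) -> 35. No state change.
Op 7: write(P1, v0, 180). refcount(pp0)=4>1 -> COPY to pp3. 4 ppages; refcounts: pp0:3 pp1:4 pp2:4 pp3:1
Op 8: read(P2, v0) -> 31. No state change.
P0: v2 -> pp2 = 35
P1: v2 -> pp2 = 35
P2: v2 -> pp2 = 35
P3: v2 -> pp2 = 35

Answer: 35 35 35 35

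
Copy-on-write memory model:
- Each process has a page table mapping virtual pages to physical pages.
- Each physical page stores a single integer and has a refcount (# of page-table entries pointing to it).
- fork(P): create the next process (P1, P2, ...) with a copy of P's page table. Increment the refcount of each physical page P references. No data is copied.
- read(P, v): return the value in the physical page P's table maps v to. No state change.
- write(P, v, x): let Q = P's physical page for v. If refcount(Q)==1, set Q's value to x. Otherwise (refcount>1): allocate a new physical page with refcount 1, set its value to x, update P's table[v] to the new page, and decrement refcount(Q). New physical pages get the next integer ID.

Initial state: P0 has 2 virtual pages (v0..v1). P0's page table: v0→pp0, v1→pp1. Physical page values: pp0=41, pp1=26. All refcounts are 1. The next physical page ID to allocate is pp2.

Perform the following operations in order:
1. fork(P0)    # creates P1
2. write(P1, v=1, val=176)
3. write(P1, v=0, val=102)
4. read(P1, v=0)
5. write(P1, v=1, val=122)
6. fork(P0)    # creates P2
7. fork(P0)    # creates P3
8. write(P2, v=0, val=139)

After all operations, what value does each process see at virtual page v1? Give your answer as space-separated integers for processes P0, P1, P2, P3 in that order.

Op 1: fork(P0) -> P1. 2 ppages; refcounts: pp0:2 pp1:2
Op 2: write(P1, v1, 176). refcount(pp1)=2>1 -> COPY to pp2. 3 ppages; refcounts: pp0:2 pp1:1 pp2:1
Op 3: write(P1, v0, 102). refcount(pp0)=2>1 -> COPY to pp3. 4 ppages; refcounts: pp0:1 pp1:1 pp2:1 pp3:1
Op 4: read(P1, v0) -> 102. No state change.
Op 5: write(P1, v1, 122). refcount(pp2)=1 -> write in place. 4 ppages; refcounts: pp0:1 pp1:1 pp2:1 pp3:1
Op 6: fork(P0) -> P2. 4 ppages; refcounts: pp0:2 pp1:2 pp2:1 pp3:1
Op 7: fork(P0) -> P3. 4 ppages; refcounts: pp0:3 pp1:3 pp2:1 pp3:1
Op 8: write(P2, v0, 139). refcount(pp0)=3>1 -> COPY to pp4. 5 ppages; refcounts: pp0:2 pp1:3 pp2:1 pp3:1 pp4:1
P0: v1 -> pp1 = 26
P1: v1 -> pp2 = 122
P2: v1 -> pp1 = 26
P3: v1 -> pp1 = 26

Answer: 26 122 26 26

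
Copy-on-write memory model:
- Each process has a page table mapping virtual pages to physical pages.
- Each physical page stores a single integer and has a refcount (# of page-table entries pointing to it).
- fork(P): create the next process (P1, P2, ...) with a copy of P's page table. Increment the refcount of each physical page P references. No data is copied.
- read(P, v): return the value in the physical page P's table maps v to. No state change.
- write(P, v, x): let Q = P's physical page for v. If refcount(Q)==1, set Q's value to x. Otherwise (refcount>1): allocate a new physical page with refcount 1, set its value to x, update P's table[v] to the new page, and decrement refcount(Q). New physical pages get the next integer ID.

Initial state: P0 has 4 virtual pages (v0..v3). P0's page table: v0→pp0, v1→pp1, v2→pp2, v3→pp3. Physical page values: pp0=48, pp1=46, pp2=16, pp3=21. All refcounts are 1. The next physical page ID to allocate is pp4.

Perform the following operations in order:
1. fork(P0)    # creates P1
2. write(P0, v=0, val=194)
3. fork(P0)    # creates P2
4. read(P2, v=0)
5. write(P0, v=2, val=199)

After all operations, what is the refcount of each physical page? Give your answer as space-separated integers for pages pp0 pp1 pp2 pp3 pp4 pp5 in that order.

Op 1: fork(P0) -> P1. 4 ppages; refcounts: pp0:2 pp1:2 pp2:2 pp3:2
Op 2: write(P0, v0, 194). refcount(pp0)=2>1 -> COPY to pp4. 5 ppages; refcounts: pp0:1 pp1:2 pp2:2 pp3:2 pp4:1
Op 3: fork(P0) -> P2. 5 ppages; refcounts: pp0:1 pp1:3 pp2:3 pp3:3 pp4:2
Op 4: read(P2, v0) -> 194. No state change.
Op 5: write(P0, v2, 199). refcount(pp2)=3>1 -> COPY to pp5. 6 ppages; refcounts: pp0:1 pp1:3 pp2:2 pp3:3 pp4:2 pp5:1

Answer: 1 3 2 3 2 1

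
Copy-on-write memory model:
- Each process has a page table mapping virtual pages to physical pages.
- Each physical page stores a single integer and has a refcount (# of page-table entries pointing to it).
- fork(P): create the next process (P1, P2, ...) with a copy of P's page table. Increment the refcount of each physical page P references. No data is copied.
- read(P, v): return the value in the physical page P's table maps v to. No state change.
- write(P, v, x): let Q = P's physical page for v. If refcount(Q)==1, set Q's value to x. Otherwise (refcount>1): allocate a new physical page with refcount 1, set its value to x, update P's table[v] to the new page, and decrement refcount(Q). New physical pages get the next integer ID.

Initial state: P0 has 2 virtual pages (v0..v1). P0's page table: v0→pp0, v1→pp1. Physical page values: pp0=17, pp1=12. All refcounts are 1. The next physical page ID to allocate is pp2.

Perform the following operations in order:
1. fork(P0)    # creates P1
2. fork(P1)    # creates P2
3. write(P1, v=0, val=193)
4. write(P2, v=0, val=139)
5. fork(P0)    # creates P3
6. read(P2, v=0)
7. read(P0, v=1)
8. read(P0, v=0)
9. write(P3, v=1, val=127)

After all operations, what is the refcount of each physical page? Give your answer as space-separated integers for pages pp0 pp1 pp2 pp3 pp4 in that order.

Op 1: fork(P0) -> P1. 2 ppages; refcounts: pp0:2 pp1:2
Op 2: fork(P1) -> P2. 2 ppages; refcounts: pp0:3 pp1:3
Op 3: write(P1, v0, 193). refcount(pp0)=3>1 -> COPY to pp2. 3 ppages; refcounts: pp0:2 pp1:3 pp2:1
Op 4: write(P2, v0, 139). refcount(pp0)=2>1 -> COPY to pp3. 4 ppages; refcounts: pp0:1 pp1:3 pp2:1 pp3:1
Op 5: fork(P0) -> P3. 4 ppages; refcounts: pp0:2 pp1:4 pp2:1 pp3:1
Op 6: read(P2, v0) -> 139. No state change.
Op 7: read(P0, v1) -> 12. No state change.
Op 8: read(P0, v0) -> 17. No state change.
Op 9: write(P3, v1, 127). refcount(pp1)=4>1 -> COPY to pp4. 5 ppages; refcounts: pp0:2 pp1:3 pp2:1 pp3:1 pp4:1

Answer: 2 3 1 1 1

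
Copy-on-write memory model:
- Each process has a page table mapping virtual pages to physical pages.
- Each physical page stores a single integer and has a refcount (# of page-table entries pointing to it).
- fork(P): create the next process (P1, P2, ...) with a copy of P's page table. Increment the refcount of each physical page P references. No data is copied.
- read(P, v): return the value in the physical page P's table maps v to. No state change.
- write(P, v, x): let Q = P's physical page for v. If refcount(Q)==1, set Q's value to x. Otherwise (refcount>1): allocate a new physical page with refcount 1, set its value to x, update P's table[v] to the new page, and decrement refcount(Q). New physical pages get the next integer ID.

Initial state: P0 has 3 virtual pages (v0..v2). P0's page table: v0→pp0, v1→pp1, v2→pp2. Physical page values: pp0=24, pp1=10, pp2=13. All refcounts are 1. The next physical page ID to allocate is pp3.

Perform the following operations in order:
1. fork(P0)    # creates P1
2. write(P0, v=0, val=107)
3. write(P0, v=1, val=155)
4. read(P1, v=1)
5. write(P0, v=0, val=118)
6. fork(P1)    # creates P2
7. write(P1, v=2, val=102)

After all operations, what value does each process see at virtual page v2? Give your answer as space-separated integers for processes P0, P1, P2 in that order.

Answer: 13 102 13

Derivation:
Op 1: fork(P0) -> P1. 3 ppages; refcounts: pp0:2 pp1:2 pp2:2
Op 2: write(P0, v0, 107). refcount(pp0)=2>1 -> COPY to pp3. 4 ppages; refcounts: pp0:1 pp1:2 pp2:2 pp3:1
Op 3: write(P0, v1, 155). refcount(pp1)=2>1 -> COPY to pp4. 5 ppages; refcounts: pp0:1 pp1:1 pp2:2 pp3:1 pp4:1
Op 4: read(P1, v1) -> 10. No state change.
Op 5: write(P0, v0, 118). refcount(pp3)=1 -> write in place. 5 ppages; refcounts: pp0:1 pp1:1 pp2:2 pp3:1 pp4:1
Op 6: fork(P1) -> P2. 5 ppages; refcounts: pp0:2 pp1:2 pp2:3 pp3:1 pp4:1
Op 7: write(P1, v2, 102). refcount(pp2)=3>1 -> COPY to pp5. 6 ppages; refcounts: pp0:2 pp1:2 pp2:2 pp3:1 pp4:1 pp5:1
P0: v2 -> pp2 = 13
P1: v2 -> pp5 = 102
P2: v2 -> pp2 = 13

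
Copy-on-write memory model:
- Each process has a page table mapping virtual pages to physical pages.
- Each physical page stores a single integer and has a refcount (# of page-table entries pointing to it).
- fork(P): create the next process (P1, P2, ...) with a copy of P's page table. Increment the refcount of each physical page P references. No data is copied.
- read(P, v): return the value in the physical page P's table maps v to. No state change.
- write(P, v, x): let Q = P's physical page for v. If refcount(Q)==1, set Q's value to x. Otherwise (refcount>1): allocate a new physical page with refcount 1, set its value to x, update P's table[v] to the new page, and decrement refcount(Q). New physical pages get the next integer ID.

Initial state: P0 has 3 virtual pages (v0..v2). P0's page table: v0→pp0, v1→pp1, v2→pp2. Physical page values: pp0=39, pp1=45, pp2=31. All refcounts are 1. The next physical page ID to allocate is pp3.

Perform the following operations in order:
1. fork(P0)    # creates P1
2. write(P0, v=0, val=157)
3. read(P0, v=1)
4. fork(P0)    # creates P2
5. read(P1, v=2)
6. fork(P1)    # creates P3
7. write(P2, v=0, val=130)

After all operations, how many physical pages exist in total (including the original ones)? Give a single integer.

Op 1: fork(P0) -> P1. 3 ppages; refcounts: pp0:2 pp1:2 pp2:2
Op 2: write(P0, v0, 157). refcount(pp0)=2>1 -> COPY to pp3. 4 ppages; refcounts: pp0:1 pp1:2 pp2:2 pp3:1
Op 3: read(P0, v1) -> 45. No state change.
Op 4: fork(P0) -> P2. 4 ppages; refcounts: pp0:1 pp1:3 pp2:3 pp3:2
Op 5: read(P1, v2) -> 31. No state change.
Op 6: fork(P1) -> P3. 4 ppages; refcounts: pp0:2 pp1:4 pp2:4 pp3:2
Op 7: write(P2, v0, 130). refcount(pp3)=2>1 -> COPY to pp4. 5 ppages; refcounts: pp0:2 pp1:4 pp2:4 pp3:1 pp4:1

Answer: 5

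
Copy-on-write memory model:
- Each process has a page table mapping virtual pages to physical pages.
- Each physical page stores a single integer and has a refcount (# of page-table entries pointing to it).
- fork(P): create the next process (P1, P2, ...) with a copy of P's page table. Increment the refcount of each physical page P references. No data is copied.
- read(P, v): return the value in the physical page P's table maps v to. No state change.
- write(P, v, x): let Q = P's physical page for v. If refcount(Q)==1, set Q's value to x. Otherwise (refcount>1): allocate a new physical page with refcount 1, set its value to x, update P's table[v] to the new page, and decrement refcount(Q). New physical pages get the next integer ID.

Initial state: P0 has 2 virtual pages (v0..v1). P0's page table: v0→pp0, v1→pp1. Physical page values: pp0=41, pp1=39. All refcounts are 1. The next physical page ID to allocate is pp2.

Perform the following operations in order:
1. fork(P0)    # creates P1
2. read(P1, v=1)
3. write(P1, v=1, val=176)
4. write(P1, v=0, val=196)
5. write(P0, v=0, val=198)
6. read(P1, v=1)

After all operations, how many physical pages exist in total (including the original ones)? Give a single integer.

Op 1: fork(P0) -> P1. 2 ppages; refcounts: pp0:2 pp1:2
Op 2: read(P1, v1) -> 39. No state change.
Op 3: write(P1, v1, 176). refcount(pp1)=2>1 -> COPY to pp2. 3 ppages; refcounts: pp0:2 pp1:1 pp2:1
Op 4: write(P1, v0, 196). refcount(pp0)=2>1 -> COPY to pp3. 4 ppages; refcounts: pp0:1 pp1:1 pp2:1 pp3:1
Op 5: write(P0, v0, 198). refcount(pp0)=1 -> write in place. 4 ppages; refcounts: pp0:1 pp1:1 pp2:1 pp3:1
Op 6: read(P1, v1) -> 176. No state change.

Answer: 4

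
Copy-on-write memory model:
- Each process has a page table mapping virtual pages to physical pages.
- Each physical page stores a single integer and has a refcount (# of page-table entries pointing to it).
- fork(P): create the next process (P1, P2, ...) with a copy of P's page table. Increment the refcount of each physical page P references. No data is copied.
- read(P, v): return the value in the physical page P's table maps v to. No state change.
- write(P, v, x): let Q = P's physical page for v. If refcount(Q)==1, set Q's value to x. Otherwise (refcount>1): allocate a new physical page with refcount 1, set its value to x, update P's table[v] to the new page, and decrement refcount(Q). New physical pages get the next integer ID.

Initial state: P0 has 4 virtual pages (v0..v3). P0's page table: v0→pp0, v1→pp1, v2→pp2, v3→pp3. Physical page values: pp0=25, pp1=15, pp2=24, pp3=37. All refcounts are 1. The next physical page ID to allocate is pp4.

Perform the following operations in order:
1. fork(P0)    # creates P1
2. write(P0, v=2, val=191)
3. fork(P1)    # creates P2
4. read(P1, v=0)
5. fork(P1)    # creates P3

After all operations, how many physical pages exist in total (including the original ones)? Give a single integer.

Answer: 5

Derivation:
Op 1: fork(P0) -> P1. 4 ppages; refcounts: pp0:2 pp1:2 pp2:2 pp3:2
Op 2: write(P0, v2, 191). refcount(pp2)=2>1 -> COPY to pp4. 5 ppages; refcounts: pp0:2 pp1:2 pp2:1 pp3:2 pp4:1
Op 3: fork(P1) -> P2. 5 ppages; refcounts: pp0:3 pp1:3 pp2:2 pp3:3 pp4:1
Op 4: read(P1, v0) -> 25. No state change.
Op 5: fork(P1) -> P3. 5 ppages; refcounts: pp0:4 pp1:4 pp2:3 pp3:4 pp4:1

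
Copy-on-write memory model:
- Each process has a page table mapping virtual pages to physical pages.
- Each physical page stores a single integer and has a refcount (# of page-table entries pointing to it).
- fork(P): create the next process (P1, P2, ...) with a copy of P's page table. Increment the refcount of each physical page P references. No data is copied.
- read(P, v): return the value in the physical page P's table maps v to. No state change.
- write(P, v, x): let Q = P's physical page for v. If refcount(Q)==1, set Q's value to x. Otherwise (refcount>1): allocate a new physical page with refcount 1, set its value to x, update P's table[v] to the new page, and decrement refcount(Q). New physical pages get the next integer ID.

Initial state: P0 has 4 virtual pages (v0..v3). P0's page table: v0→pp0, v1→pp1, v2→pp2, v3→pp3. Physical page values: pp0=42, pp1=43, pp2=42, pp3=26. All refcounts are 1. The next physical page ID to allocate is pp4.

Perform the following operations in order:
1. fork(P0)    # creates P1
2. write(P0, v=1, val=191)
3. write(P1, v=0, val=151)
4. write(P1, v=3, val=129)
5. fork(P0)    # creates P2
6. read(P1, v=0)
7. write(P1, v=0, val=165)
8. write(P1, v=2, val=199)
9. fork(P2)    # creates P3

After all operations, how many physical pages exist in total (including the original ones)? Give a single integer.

Answer: 8

Derivation:
Op 1: fork(P0) -> P1. 4 ppages; refcounts: pp0:2 pp1:2 pp2:2 pp3:2
Op 2: write(P0, v1, 191). refcount(pp1)=2>1 -> COPY to pp4. 5 ppages; refcounts: pp0:2 pp1:1 pp2:2 pp3:2 pp4:1
Op 3: write(P1, v0, 151). refcount(pp0)=2>1 -> COPY to pp5. 6 ppages; refcounts: pp0:1 pp1:1 pp2:2 pp3:2 pp4:1 pp5:1
Op 4: write(P1, v3, 129). refcount(pp3)=2>1 -> COPY to pp6. 7 ppages; refcounts: pp0:1 pp1:1 pp2:2 pp3:1 pp4:1 pp5:1 pp6:1
Op 5: fork(P0) -> P2. 7 ppages; refcounts: pp0:2 pp1:1 pp2:3 pp3:2 pp4:2 pp5:1 pp6:1
Op 6: read(P1, v0) -> 151. No state change.
Op 7: write(P1, v0, 165). refcount(pp5)=1 -> write in place. 7 ppages; refcounts: pp0:2 pp1:1 pp2:3 pp3:2 pp4:2 pp5:1 pp6:1
Op 8: write(P1, v2, 199). refcount(pp2)=3>1 -> COPY to pp7. 8 ppages; refcounts: pp0:2 pp1:1 pp2:2 pp3:2 pp4:2 pp5:1 pp6:1 pp7:1
Op 9: fork(P2) -> P3. 8 ppages; refcounts: pp0:3 pp1:1 pp2:3 pp3:3 pp4:3 pp5:1 pp6:1 pp7:1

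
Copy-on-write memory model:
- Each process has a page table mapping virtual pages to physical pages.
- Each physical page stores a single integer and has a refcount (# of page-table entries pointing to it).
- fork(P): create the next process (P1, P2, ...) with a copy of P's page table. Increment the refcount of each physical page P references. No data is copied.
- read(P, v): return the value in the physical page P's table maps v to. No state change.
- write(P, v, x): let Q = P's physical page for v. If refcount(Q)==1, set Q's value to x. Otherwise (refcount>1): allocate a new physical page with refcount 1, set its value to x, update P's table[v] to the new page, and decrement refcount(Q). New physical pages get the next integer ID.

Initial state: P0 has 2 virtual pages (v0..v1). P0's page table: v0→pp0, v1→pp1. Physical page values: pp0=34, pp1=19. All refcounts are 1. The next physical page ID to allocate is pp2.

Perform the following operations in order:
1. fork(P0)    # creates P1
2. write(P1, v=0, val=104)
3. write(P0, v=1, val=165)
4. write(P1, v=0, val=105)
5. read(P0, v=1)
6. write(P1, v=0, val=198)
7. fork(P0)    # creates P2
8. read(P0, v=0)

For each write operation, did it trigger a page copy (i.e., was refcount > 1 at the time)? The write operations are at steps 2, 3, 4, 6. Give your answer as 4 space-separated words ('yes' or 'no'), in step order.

Op 1: fork(P0) -> P1. 2 ppages; refcounts: pp0:2 pp1:2
Op 2: write(P1, v0, 104). refcount(pp0)=2>1 -> COPY to pp2. 3 ppages; refcounts: pp0:1 pp1:2 pp2:1
Op 3: write(P0, v1, 165). refcount(pp1)=2>1 -> COPY to pp3. 4 ppages; refcounts: pp0:1 pp1:1 pp2:1 pp3:1
Op 4: write(P1, v0, 105). refcount(pp2)=1 -> write in place. 4 ppages; refcounts: pp0:1 pp1:1 pp2:1 pp3:1
Op 5: read(P0, v1) -> 165. No state change.
Op 6: write(P1, v0, 198). refcount(pp2)=1 -> write in place. 4 ppages; refcounts: pp0:1 pp1:1 pp2:1 pp3:1
Op 7: fork(P0) -> P2. 4 ppages; refcounts: pp0:2 pp1:1 pp2:1 pp3:2
Op 8: read(P0, v0) -> 34. No state change.

yes yes no no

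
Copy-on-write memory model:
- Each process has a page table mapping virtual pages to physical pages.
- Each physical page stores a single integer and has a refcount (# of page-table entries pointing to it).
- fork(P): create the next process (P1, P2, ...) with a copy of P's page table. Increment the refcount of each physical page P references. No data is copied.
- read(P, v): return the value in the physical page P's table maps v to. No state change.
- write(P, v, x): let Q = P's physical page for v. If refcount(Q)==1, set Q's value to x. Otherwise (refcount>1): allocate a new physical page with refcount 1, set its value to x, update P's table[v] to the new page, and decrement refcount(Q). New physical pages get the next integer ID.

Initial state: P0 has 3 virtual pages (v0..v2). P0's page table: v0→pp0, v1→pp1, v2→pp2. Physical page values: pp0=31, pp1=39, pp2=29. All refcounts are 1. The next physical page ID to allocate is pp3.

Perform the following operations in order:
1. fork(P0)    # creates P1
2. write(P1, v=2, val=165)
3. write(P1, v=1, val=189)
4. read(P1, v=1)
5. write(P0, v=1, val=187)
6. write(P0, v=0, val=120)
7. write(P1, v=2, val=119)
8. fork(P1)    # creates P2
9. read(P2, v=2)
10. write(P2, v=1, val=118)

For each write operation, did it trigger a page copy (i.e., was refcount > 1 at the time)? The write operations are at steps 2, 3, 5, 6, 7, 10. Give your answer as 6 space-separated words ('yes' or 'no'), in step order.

Op 1: fork(P0) -> P1. 3 ppages; refcounts: pp0:2 pp1:2 pp2:2
Op 2: write(P1, v2, 165). refcount(pp2)=2>1 -> COPY to pp3. 4 ppages; refcounts: pp0:2 pp1:2 pp2:1 pp3:1
Op 3: write(P1, v1, 189). refcount(pp1)=2>1 -> COPY to pp4. 5 ppages; refcounts: pp0:2 pp1:1 pp2:1 pp3:1 pp4:1
Op 4: read(P1, v1) -> 189. No state change.
Op 5: write(P0, v1, 187). refcount(pp1)=1 -> write in place. 5 ppages; refcounts: pp0:2 pp1:1 pp2:1 pp3:1 pp4:1
Op 6: write(P0, v0, 120). refcount(pp0)=2>1 -> COPY to pp5. 6 ppages; refcounts: pp0:1 pp1:1 pp2:1 pp3:1 pp4:1 pp5:1
Op 7: write(P1, v2, 119). refcount(pp3)=1 -> write in place. 6 ppages; refcounts: pp0:1 pp1:1 pp2:1 pp3:1 pp4:1 pp5:1
Op 8: fork(P1) -> P2. 6 ppages; refcounts: pp0:2 pp1:1 pp2:1 pp3:2 pp4:2 pp5:1
Op 9: read(P2, v2) -> 119. No state change.
Op 10: write(P2, v1, 118). refcount(pp4)=2>1 -> COPY to pp6. 7 ppages; refcounts: pp0:2 pp1:1 pp2:1 pp3:2 pp4:1 pp5:1 pp6:1

yes yes no yes no yes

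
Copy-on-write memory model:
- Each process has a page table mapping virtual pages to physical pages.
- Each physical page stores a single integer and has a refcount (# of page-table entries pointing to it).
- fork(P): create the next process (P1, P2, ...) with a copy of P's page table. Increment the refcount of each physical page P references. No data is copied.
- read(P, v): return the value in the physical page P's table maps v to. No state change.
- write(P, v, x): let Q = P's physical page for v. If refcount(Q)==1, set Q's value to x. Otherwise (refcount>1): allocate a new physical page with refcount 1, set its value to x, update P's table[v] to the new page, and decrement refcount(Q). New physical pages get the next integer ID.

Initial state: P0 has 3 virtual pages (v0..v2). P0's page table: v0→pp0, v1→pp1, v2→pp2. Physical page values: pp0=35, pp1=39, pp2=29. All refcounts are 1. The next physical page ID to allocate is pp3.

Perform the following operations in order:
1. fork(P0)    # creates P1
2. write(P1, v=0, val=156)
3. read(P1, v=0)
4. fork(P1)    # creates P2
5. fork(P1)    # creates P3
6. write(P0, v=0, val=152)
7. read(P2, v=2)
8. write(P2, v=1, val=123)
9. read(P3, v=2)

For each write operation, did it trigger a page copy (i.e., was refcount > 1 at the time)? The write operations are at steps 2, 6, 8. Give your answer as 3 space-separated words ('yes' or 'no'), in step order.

Op 1: fork(P0) -> P1. 3 ppages; refcounts: pp0:2 pp1:2 pp2:2
Op 2: write(P1, v0, 156). refcount(pp0)=2>1 -> COPY to pp3. 4 ppages; refcounts: pp0:1 pp1:2 pp2:2 pp3:1
Op 3: read(P1, v0) -> 156. No state change.
Op 4: fork(P1) -> P2. 4 ppages; refcounts: pp0:1 pp1:3 pp2:3 pp3:2
Op 5: fork(P1) -> P3. 4 ppages; refcounts: pp0:1 pp1:4 pp2:4 pp3:3
Op 6: write(P0, v0, 152). refcount(pp0)=1 -> write in place. 4 ppages; refcounts: pp0:1 pp1:4 pp2:4 pp3:3
Op 7: read(P2, v2) -> 29. No state change.
Op 8: write(P2, v1, 123). refcount(pp1)=4>1 -> COPY to pp4. 5 ppages; refcounts: pp0:1 pp1:3 pp2:4 pp3:3 pp4:1
Op 9: read(P3, v2) -> 29. No state change.

yes no yes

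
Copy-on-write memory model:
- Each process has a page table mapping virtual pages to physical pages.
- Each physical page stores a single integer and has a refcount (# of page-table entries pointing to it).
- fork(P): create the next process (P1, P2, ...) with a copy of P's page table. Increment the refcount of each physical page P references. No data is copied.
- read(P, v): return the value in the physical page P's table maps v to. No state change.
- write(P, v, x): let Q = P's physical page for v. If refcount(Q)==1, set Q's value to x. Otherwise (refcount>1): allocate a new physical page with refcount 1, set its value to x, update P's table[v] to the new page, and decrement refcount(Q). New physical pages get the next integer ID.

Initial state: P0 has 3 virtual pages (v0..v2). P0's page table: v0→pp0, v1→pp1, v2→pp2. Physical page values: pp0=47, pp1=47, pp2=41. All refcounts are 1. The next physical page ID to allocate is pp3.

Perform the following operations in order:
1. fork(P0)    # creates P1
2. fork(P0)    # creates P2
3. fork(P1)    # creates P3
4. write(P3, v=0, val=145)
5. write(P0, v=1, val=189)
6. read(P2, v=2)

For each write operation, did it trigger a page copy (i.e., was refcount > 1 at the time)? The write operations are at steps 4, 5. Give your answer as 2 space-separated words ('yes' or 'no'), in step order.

Op 1: fork(P0) -> P1. 3 ppages; refcounts: pp0:2 pp1:2 pp2:2
Op 2: fork(P0) -> P2. 3 ppages; refcounts: pp0:3 pp1:3 pp2:3
Op 3: fork(P1) -> P3. 3 ppages; refcounts: pp0:4 pp1:4 pp2:4
Op 4: write(P3, v0, 145). refcount(pp0)=4>1 -> COPY to pp3. 4 ppages; refcounts: pp0:3 pp1:4 pp2:4 pp3:1
Op 5: write(P0, v1, 189). refcount(pp1)=4>1 -> COPY to pp4. 5 ppages; refcounts: pp0:3 pp1:3 pp2:4 pp3:1 pp4:1
Op 6: read(P2, v2) -> 41. No state change.

yes yes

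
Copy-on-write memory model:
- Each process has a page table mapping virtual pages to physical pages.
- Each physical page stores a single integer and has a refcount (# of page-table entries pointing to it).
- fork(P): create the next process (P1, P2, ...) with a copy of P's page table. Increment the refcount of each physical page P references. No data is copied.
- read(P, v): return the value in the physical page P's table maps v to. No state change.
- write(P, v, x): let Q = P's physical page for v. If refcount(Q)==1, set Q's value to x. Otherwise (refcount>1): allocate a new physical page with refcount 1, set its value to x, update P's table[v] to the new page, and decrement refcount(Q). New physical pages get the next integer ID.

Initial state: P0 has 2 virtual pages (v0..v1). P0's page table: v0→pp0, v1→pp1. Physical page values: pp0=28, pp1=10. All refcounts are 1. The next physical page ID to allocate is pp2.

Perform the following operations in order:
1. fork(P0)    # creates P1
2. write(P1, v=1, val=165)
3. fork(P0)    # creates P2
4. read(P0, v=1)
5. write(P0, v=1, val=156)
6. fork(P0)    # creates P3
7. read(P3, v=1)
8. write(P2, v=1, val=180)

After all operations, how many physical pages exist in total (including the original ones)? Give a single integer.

Answer: 4

Derivation:
Op 1: fork(P0) -> P1. 2 ppages; refcounts: pp0:2 pp1:2
Op 2: write(P1, v1, 165). refcount(pp1)=2>1 -> COPY to pp2. 3 ppages; refcounts: pp0:2 pp1:1 pp2:1
Op 3: fork(P0) -> P2. 3 ppages; refcounts: pp0:3 pp1:2 pp2:1
Op 4: read(P0, v1) -> 10. No state change.
Op 5: write(P0, v1, 156). refcount(pp1)=2>1 -> COPY to pp3. 4 ppages; refcounts: pp0:3 pp1:1 pp2:1 pp3:1
Op 6: fork(P0) -> P3. 4 ppages; refcounts: pp0:4 pp1:1 pp2:1 pp3:2
Op 7: read(P3, v1) -> 156. No state change.
Op 8: write(P2, v1, 180). refcount(pp1)=1 -> write in place. 4 ppages; refcounts: pp0:4 pp1:1 pp2:1 pp3:2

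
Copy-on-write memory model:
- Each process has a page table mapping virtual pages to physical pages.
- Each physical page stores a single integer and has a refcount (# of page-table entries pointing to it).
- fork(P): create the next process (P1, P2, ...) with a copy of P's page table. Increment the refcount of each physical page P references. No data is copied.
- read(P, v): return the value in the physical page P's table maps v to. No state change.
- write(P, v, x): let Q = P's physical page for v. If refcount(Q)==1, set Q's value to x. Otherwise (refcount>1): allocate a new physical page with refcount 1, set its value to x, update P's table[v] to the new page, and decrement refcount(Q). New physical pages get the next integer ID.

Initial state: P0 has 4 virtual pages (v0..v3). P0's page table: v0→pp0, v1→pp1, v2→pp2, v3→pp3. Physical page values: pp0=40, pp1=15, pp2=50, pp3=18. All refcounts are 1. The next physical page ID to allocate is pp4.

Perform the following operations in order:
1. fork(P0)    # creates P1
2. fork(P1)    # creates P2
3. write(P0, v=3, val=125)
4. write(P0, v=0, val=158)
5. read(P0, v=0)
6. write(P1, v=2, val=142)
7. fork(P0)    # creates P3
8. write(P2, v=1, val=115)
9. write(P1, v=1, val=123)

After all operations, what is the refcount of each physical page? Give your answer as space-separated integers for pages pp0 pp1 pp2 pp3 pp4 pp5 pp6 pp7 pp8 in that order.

Answer: 2 2 3 2 2 2 1 1 1

Derivation:
Op 1: fork(P0) -> P1. 4 ppages; refcounts: pp0:2 pp1:2 pp2:2 pp3:2
Op 2: fork(P1) -> P2. 4 ppages; refcounts: pp0:3 pp1:3 pp2:3 pp3:3
Op 3: write(P0, v3, 125). refcount(pp3)=3>1 -> COPY to pp4. 5 ppages; refcounts: pp0:3 pp1:3 pp2:3 pp3:2 pp4:1
Op 4: write(P0, v0, 158). refcount(pp0)=3>1 -> COPY to pp5. 6 ppages; refcounts: pp0:2 pp1:3 pp2:3 pp3:2 pp4:1 pp5:1
Op 5: read(P0, v0) -> 158. No state change.
Op 6: write(P1, v2, 142). refcount(pp2)=3>1 -> COPY to pp6. 7 ppages; refcounts: pp0:2 pp1:3 pp2:2 pp3:2 pp4:1 pp5:1 pp6:1
Op 7: fork(P0) -> P3. 7 ppages; refcounts: pp0:2 pp1:4 pp2:3 pp3:2 pp4:2 pp5:2 pp6:1
Op 8: write(P2, v1, 115). refcount(pp1)=4>1 -> COPY to pp7. 8 ppages; refcounts: pp0:2 pp1:3 pp2:3 pp3:2 pp4:2 pp5:2 pp6:1 pp7:1
Op 9: write(P1, v1, 123). refcount(pp1)=3>1 -> COPY to pp8. 9 ppages; refcounts: pp0:2 pp1:2 pp2:3 pp3:2 pp4:2 pp5:2 pp6:1 pp7:1 pp8:1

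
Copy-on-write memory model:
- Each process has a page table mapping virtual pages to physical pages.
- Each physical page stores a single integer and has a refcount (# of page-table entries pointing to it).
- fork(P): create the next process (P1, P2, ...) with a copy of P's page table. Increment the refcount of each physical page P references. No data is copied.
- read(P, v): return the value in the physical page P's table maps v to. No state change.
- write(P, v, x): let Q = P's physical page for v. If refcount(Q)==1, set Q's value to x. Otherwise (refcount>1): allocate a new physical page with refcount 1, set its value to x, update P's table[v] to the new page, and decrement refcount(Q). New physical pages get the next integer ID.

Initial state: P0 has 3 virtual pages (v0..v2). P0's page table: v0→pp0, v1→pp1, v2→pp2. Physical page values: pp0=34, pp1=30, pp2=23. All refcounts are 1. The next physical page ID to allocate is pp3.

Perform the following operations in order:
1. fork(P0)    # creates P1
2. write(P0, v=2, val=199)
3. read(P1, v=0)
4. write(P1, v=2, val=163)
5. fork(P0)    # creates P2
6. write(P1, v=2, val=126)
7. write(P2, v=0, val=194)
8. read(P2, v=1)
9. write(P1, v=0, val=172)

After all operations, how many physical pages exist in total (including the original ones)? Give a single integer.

Op 1: fork(P0) -> P1. 3 ppages; refcounts: pp0:2 pp1:2 pp2:2
Op 2: write(P0, v2, 199). refcount(pp2)=2>1 -> COPY to pp3. 4 ppages; refcounts: pp0:2 pp1:2 pp2:1 pp3:1
Op 3: read(P1, v0) -> 34. No state change.
Op 4: write(P1, v2, 163). refcount(pp2)=1 -> write in place. 4 ppages; refcounts: pp0:2 pp1:2 pp2:1 pp3:1
Op 5: fork(P0) -> P2. 4 ppages; refcounts: pp0:3 pp1:3 pp2:1 pp3:2
Op 6: write(P1, v2, 126). refcount(pp2)=1 -> write in place. 4 ppages; refcounts: pp0:3 pp1:3 pp2:1 pp3:2
Op 7: write(P2, v0, 194). refcount(pp0)=3>1 -> COPY to pp4. 5 ppages; refcounts: pp0:2 pp1:3 pp2:1 pp3:2 pp4:1
Op 8: read(P2, v1) -> 30. No state change.
Op 9: write(P1, v0, 172). refcount(pp0)=2>1 -> COPY to pp5. 6 ppages; refcounts: pp0:1 pp1:3 pp2:1 pp3:2 pp4:1 pp5:1

Answer: 6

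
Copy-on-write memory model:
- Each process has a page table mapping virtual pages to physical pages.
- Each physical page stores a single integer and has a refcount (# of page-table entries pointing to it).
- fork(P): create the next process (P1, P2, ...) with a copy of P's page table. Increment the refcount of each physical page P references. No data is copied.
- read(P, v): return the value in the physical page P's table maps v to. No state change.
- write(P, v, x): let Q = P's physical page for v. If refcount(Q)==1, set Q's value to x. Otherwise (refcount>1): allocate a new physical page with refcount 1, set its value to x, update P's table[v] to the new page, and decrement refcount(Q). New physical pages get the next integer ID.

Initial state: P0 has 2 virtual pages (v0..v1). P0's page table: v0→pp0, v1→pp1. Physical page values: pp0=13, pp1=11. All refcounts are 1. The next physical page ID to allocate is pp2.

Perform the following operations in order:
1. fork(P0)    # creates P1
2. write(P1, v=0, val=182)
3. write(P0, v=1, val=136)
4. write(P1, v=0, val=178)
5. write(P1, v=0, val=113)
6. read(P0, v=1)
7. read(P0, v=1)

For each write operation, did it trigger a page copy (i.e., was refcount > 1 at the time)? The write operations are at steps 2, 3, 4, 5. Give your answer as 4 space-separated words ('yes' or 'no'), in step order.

Op 1: fork(P0) -> P1. 2 ppages; refcounts: pp0:2 pp1:2
Op 2: write(P1, v0, 182). refcount(pp0)=2>1 -> COPY to pp2. 3 ppages; refcounts: pp0:1 pp1:2 pp2:1
Op 3: write(P0, v1, 136). refcount(pp1)=2>1 -> COPY to pp3. 4 ppages; refcounts: pp0:1 pp1:1 pp2:1 pp3:1
Op 4: write(P1, v0, 178). refcount(pp2)=1 -> write in place. 4 ppages; refcounts: pp0:1 pp1:1 pp2:1 pp3:1
Op 5: write(P1, v0, 113). refcount(pp2)=1 -> write in place. 4 ppages; refcounts: pp0:1 pp1:1 pp2:1 pp3:1
Op 6: read(P0, v1) -> 136. No state change.
Op 7: read(P0, v1) -> 136. No state change.

yes yes no no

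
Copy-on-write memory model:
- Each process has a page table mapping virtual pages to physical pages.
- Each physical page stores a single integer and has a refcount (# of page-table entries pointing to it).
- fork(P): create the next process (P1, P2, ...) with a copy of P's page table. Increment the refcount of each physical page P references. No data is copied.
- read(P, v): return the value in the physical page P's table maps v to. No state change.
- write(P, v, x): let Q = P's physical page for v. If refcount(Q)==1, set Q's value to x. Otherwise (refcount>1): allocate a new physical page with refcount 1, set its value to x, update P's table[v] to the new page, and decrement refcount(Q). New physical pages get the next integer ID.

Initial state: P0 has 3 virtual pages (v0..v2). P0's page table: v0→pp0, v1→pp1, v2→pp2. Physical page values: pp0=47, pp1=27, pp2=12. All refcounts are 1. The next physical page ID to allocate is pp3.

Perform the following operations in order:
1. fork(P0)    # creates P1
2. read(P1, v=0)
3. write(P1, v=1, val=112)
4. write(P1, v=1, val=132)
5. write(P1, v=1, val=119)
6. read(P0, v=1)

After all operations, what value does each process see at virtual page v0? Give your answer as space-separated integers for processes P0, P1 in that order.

Answer: 47 47

Derivation:
Op 1: fork(P0) -> P1. 3 ppages; refcounts: pp0:2 pp1:2 pp2:2
Op 2: read(P1, v0) -> 47. No state change.
Op 3: write(P1, v1, 112). refcount(pp1)=2>1 -> COPY to pp3. 4 ppages; refcounts: pp0:2 pp1:1 pp2:2 pp3:1
Op 4: write(P1, v1, 132). refcount(pp3)=1 -> write in place. 4 ppages; refcounts: pp0:2 pp1:1 pp2:2 pp3:1
Op 5: write(P1, v1, 119). refcount(pp3)=1 -> write in place. 4 ppages; refcounts: pp0:2 pp1:1 pp2:2 pp3:1
Op 6: read(P0, v1) -> 27. No state change.
P0: v0 -> pp0 = 47
P1: v0 -> pp0 = 47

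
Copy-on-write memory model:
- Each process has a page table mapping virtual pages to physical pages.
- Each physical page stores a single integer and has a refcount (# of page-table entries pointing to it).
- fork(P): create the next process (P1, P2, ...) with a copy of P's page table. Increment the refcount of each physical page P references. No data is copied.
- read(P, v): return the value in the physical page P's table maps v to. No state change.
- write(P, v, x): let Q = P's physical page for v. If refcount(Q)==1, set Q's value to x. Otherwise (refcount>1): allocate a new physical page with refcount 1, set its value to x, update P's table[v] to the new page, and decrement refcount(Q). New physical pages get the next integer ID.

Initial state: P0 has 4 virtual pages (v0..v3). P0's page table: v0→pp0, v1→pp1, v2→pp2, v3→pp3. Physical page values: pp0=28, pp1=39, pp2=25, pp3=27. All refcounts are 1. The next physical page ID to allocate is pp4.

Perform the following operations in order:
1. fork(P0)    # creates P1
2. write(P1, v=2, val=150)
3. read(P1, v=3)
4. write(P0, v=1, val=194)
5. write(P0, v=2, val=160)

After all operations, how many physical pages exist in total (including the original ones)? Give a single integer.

Op 1: fork(P0) -> P1. 4 ppages; refcounts: pp0:2 pp1:2 pp2:2 pp3:2
Op 2: write(P1, v2, 150). refcount(pp2)=2>1 -> COPY to pp4. 5 ppages; refcounts: pp0:2 pp1:2 pp2:1 pp3:2 pp4:1
Op 3: read(P1, v3) -> 27. No state change.
Op 4: write(P0, v1, 194). refcount(pp1)=2>1 -> COPY to pp5. 6 ppages; refcounts: pp0:2 pp1:1 pp2:1 pp3:2 pp4:1 pp5:1
Op 5: write(P0, v2, 160). refcount(pp2)=1 -> write in place. 6 ppages; refcounts: pp0:2 pp1:1 pp2:1 pp3:2 pp4:1 pp5:1

Answer: 6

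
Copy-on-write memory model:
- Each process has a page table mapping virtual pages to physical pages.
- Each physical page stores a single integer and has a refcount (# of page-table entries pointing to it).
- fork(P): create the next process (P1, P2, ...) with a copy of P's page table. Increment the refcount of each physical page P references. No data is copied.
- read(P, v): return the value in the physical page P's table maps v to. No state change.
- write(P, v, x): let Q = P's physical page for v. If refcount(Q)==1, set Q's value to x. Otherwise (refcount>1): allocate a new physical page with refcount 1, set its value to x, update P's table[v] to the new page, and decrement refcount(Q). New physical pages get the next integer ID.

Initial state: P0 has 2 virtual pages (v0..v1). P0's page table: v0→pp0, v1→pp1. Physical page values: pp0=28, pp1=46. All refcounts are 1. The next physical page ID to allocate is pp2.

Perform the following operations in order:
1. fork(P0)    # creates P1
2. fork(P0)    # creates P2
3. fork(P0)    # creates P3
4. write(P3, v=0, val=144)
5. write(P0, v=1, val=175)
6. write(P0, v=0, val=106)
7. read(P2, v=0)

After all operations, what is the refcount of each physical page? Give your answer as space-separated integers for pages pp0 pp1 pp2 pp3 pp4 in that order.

Op 1: fork(P0) -> P1. 2 ppages; refcounts: pp0:2 pp1:2
Op 2: fork(P0) -> P2. 2 ppages; refcounts: pp0:3 pp1:3
Op 3: fork(P0) -> P3. 2 ppages; refcounts: pp0:4 pp1:4
Op 4: write(P3, v0, 144). refcount(pp0)=4>1 -> COPY to pp2. 3 ppages; refcounts: pp0:3 pp1:4 pp2:1
Op 5: write(P0, v1, 175). refcount(pp1)=4>1 -> COPY to pp3. 4 ppages; refcounts: pp0:3 pp1:3 pp2:1 pp3:1
Op 6: write(P0, v0, 106). refcount(pp0)=3>1 -> COPY to pp4. 5 ppages; refcounts: pp0:2 pp1:3 pp2:1 pp3:1 pp4:1
Op 7: read(P2, v0) -> 28. No state change.

Answer: 2 3 1 1 1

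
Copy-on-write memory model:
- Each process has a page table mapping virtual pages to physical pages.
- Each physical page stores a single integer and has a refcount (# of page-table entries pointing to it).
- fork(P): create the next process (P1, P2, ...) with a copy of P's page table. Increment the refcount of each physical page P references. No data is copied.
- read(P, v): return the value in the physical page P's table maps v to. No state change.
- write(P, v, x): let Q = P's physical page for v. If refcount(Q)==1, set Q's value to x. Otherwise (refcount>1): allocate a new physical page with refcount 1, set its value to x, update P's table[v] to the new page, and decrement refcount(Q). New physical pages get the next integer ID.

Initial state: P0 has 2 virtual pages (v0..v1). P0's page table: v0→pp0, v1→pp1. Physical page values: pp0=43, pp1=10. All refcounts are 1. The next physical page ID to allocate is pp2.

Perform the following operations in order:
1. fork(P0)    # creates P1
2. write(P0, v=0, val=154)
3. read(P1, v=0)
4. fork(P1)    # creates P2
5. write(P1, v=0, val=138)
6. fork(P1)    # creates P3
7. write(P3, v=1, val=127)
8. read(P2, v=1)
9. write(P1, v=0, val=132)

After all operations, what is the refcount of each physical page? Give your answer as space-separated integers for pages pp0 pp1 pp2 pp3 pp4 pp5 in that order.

Op 1: fork(P0) -> P1. 2 ppages; refcounts: pp0:2 pp1:2
Op 2: write(P0, v0, 154). refcount(pp0)=2>1 -> COPY to pp2. 3 ppages; refcounts: pp0:1 pp1:2 pp2:1
Op 3: read(P1, v0) -> 43. No state change.
Op 4: fork(P1) -> P2. 3 ppages; refcounts: pp0:2 pp1:3 pp2:1
Op 5: write(P1, v0, 138). refcount(pp0)=2>1 -> COPY to pp3. 4 ppages; refcounts: pp0:1 pp1:3 pp2:1 pp3:1
Op 6: fork(P1) -> P3. 4 ppages; refcounts: pp0:1 pp1:4 pp2:1 pp3:2
Op 7: write(P3, v1, 127). refcount(pp1)=4>1 -> COPY to pp4. 5 ppages; refcounts: pp0:1 pp1:3 pp2:1 pp3:2 pp4:1
Op 8: read(P2, v1) -> 10. No state change.
Op 9: write(P1, v0, 132). refcount(pp3)=2>1 -> COPY to pp5. 6 ppages; refcounts: pp0:1 pp1:3 pp2:1 pp3:1 pp4:1 pp5:1

Answer: 1 3 1 1 1 1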